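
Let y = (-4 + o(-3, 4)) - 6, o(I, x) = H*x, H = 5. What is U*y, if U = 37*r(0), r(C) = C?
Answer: 0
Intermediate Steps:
o(I, x) = 5*x
y = 10 (y = (-4 + 5*4) - 6 = (-4 + 20) - 6 = 16 - 6 = 10)
U = 0 (U = 37*0 = 0)
U*y = 0*10 = 0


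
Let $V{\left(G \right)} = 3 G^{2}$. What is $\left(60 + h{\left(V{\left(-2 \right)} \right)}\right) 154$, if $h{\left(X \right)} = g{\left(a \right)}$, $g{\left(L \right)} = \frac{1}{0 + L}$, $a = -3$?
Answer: $\frac{27566}{3} \approx 9188.7$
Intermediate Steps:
$g{\left(L \right)} = \frac{1}{L}$
$h{\left(X \right)} = - \frac{1}{3}$ ($h{\left(X \right)} = \frac{1}{-3} = - \frac{1}{3}$)
$\left(60 + h{\left(V{\left(-2 \right)} \right)}\right) 154 = \left(60 - \frac{1}{3}\right) 154 = \frac{179}{3} \cdot 154 = \frac{27566}{3}$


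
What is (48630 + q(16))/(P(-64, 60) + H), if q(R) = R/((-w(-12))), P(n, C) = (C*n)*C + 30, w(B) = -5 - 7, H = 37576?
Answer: -10421/41313 ≈ -0.25224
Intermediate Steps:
w(B) = -12
P(n, C) = 30 + n*C² (P(n, C) = n*C² + 30 = 30 + n*C²)
q(R) = R/12 (q(R) = R/((-1*(-12))) = R/12)
(48630 + q(16))/(P(-64, 60) + H) = (48630 + (1/12)*16)/((30 - 64*60²) + 37576) = (48630 + 4/3)/((30 - 64*3600) + 37576) = 145894/(3*((30 - 230400) + 37576)) = 145894/(3*(-230370 + 37576)) = (145894/3)/(-192794) = (145894/3)*(-1/192794) = -10421/41313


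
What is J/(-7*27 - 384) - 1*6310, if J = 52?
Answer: -3615682/573 ≈ -6310.1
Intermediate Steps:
J/(-7*27 - 384) - 1*6310 = 52/(-7*27 - 384) - 1*6310 = 52/(-189 - 384) - 6310 = 52/(-573) - 6310 = -1/573*52 - 6310 = -52/573 - 6310 = -3615682/573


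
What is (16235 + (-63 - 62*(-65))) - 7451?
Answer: 12751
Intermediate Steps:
(16235 + (-63 - 62*(-65))) - 7451 = (16235 + (-63 + 4030)) - 7451 = (16235 + 3967) - 7451 = 20202 - 7451 = 12751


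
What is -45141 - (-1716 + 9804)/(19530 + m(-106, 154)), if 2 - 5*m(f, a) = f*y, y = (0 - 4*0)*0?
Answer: -1102037343/24413 ≈ -45141.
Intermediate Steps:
y = 0 (y = (0 + 0)*0 = 0*0 = 0)
m(f, a) = ⅖ (m(f, a) = ⅖ - f*0/5 = ⅖ - ⅕*0 = ⅖ + 0 = ⅖)
-45141 - (-1716 + 9804)/(19530 + m(-106, 154)) = -45141 - (-1716 + 9804)/(19530 + ⅖) = -45141 - 8088/97652/5 = -45141 - 8088*5/97652 = -45141 - 1*10110/24413 = -45141 - 10110/24413 = -1102037343/24413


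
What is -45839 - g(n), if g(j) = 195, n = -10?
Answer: -46034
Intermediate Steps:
-45839 - g(n) = -45839 - 1*195 = -45839 - 195 = -46034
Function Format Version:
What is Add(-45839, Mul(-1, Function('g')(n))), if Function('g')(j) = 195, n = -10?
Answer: -46034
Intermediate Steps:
Add(-45839, Mul(-1, Function('g')(n))) = Add(-45839, Mul(-1, 195)) = Add(-45839, -195) = -46034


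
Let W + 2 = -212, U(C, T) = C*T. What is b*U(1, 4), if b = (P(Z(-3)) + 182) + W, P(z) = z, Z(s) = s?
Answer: -140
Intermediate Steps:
W = -214 (W = -2 - 212 = -214)
b = -35 (b = (-3 + 182) - 214 = 179 - 214 = -35)
b*U(1, 4) = -35*4 = -140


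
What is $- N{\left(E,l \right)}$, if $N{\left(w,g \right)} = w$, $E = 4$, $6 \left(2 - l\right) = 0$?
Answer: $-4$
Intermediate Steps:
$l = 2$ ($l = 2 - 0 = 2 + 0 = 2$)
$- N{\left(E,l \right)} = \left(-1\right) 4 = -4$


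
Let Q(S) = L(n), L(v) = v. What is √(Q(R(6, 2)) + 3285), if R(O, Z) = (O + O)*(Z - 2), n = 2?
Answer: √3287 ≈ 57.332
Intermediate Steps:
R(O, Z) = 2*O*(-2 + Z) (R(O, Z) = (2*O)*(-2 + Z) = 2*O*(-2 + Z))
Q(S) = 2
√(Q(R(6, 2)) + 3285) = √(2 + 3285) = √3287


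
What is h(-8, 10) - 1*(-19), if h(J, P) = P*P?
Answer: 119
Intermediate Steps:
h(J, P) = P**2
h(-8, 10) - 1*(-19) = 10**2 - 1*(-19) = 100 + 19 = 119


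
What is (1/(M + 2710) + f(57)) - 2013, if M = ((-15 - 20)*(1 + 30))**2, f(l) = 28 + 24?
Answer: -2313852534/1179935 ≈ -1961.0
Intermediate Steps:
f(l) = 52
M = 1177225 (M = (-35*31)**2 = (-1085)**2 = 1177225)
(1/(M + 2710) + f(57)) - 2013 = (1/(1177225 + 2710) + 52) - 2013 = (1/1179935 + 52) - 2013 = 61356621/1179935 - 2013 = -2313852534/1179935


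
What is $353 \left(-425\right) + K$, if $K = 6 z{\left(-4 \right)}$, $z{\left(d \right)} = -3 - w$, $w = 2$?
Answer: $-150055$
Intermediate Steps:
$z{\left(d \right)} = -5$ ($z{\left(d \right)} = -3 - 2 = -5$)
$K = -30$ ($K = 6 \left(-5\right) = -30$)
$353 \left(-425\right) + K = 353 \left(-425\right) - 30 = -150025 - 30 = -150055$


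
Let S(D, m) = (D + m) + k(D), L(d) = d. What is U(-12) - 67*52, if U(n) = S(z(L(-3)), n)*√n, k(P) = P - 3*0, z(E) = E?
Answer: -3484 - 36*I*√3 ≈ -3484.0 - 62.354*I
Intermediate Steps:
k(P) = P (k(P) = P + 0 = P)
S(D, m) = m + 2*D (S(D, m) = (D + m) + D = m + 2*D)
U(n) = √n*(-6 + n) (U(n) = (n + 2*(-3))*√n = (n - 6)*√n = (-6 + n)*√n = √n*(-6 + n))
U(-12) - 67*52 = √(-12)*(-6 - 12) - 67*52 = (2*I*√3)*(-18) - 3484 = -36*I*√3 - 3484 = -3484 - 36*I*√3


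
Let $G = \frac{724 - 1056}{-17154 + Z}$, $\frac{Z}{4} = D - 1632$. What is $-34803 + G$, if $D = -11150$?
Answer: $- \frac{1188209057}{34141} \approx -34803.0$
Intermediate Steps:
$Z = -51128$ ($Z = 4 \left(-11150 - 1632\right) = 4 \left(-12782\right) = -51128$)
$G = \frac{166}{34141}$ ($G = \frac{724 - 1056}{-17154 - 51128} = - \frac{332}{-68282} = \left(-332\right) \left(- \frac{1}{68282}\right) = \frac{166}{34141} \approx 0.0048622$)
$-34803 + G = -34803 + \frac{166}{34141} = - \frac{1188209057}{34141}$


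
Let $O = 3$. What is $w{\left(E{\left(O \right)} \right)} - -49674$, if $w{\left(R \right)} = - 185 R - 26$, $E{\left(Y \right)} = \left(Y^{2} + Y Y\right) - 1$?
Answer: $46503$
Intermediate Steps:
$E{\left(Y \right)} = -1 + 2 Y^{2}$ ($E{\left(Y \right)} = \left(Y^{2} + Y^{2}\right) - 1 = 2 Y^{2} - 1 = -1 + 2 Y^{2}$)
$w{\left(R \right)} = -26 - 185 R$
$w{\left(E{\left(O \right)} \right)} - -49674 = \left(-26 - 185 \left(-1 + 2 \cdot 3^{2}\right)\right) - -49674 = \left(-26 - 185 \left(-1 + 2 \cdot 9\right)\right) + 49674 = \left(-26 - 185 \left(-1 + 18\right)\right) + 49674 = \left(-26 - 3145\right) + 49674 = -3171 + 49674 = 46503$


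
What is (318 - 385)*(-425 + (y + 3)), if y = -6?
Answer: 28676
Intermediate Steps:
(318 - 385)*(-425 + (y + 3)) = (318 - 385)*(-425 + (-6 + 3)) = -67*(-425 - 3) = -67*(-428) = 28676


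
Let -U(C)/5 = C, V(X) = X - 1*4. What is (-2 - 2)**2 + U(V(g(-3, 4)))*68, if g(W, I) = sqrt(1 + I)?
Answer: 1376 - 340*sqrt(5) ≈ 615.74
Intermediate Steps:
V(X) = -4 + X (V(X) = X - 4 = -4 + X)
U(C) = -5*C
(-2 - 2)**2 + U(V(g(-3, 4)))*68 = (-2 - 2)**2 - 5*(-4 + sqrt(1 + 4))*68 = (-4)**2 - 5*(-4 + sqrt(5))*68 = 16 + (20 - 5*sqrt(5))*68 = 16 + (1360 - 340*sqrt(5)) = 1376 - 340*sqrt(5)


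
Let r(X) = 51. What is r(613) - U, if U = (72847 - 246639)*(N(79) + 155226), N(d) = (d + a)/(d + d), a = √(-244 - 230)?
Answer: 26977123939 + 86896*I*√474/79 ≈ 2.6977e+10 + 23948.0*I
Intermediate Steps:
a = I*√474 (a = √(-474) = I*√474 ≈ 21.772*I)
N(d) = (d + I*√474)/(2*d) (N(d) = (d + I*√474)/(d + d) = (d + I*√474)/((2*d)) = (d + I*√474)*(1/(2*d)) = (d + I*√474)/(2*d))
U = -26977123888 - 86896*I*√474/79 (U = (72847 - 246639)*((½)*(79 + I*√474)/79 + 155226) = -173792*((½)*(1/79)*(79 + I*√474) + 155226) = -173792*((½ + I*√474/158) + 155226) = -173792*(310453/2 + I*√474/158) = -26977123888 - 86896*I*√474/79 ≈ -2.6977e+10 - 23948.0*I)
r(613) - U = 51 - (-26977123888 - 86896*I*√474/79) = 51 + (26977123888 + 86896*I*√474/79) = 26977123939 + 86896*I*√474/79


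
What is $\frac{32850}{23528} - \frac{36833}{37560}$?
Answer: $\frac{45904897}{110463960} \approx 0.41556$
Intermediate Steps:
$\frac{32850}{23528} - \frac{36833}{37560} = 32850 \cdot \frac{1}{23528} - \frac{36833}{37560} = \frac{16425}{11764} - \frac{36833}{37560} = \frac{45904897}{110463960}$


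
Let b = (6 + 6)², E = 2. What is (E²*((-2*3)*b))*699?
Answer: -2415744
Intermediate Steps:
b = 144 (b = 12² = 144)
(E²*((-2*3)*b))*699 = (2²*(-2*3*144))*699 = (4*(-6*144))*699 = (4*(-864))*699 = -3456*699 = -2415744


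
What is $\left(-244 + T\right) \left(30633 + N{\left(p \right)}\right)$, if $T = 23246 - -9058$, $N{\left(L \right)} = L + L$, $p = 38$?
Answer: $984530540$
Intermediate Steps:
$N{\left(L \right)} = 2 L$
$T = 32304$ ($T = 23246 + 9058 = 32304$)
$\left(-244 + T\right) \left(30633 + N{\left(p \right)}\right) = \left(-244 + 32304\right) \left(30633 + 2 \cdot 38\right) = 32060 \left(30633 + 76\right) = 32060 \cdot 30709 = 984530540$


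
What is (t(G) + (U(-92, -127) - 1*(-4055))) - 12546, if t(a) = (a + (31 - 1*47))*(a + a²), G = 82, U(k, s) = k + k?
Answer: 440521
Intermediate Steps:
U(k, s) = 2*k
t(a) = (-16 + a)*(a + a²) (t(a) = (a + (31 - 47))*(a + a²) = (a - 16)*(a + a²) = (-16 + a)*(a + a²))
(t(G) + (U(-92, -127) - 1*(-4055))) - 12546 = (82*(-16 + 82² - 15*82) + (2*(-92) - 1*(-4055))) - 12546 = (82*(-16 + 6724 - 1230) + (-184 + 4055)) - 12546 = (82*5478 + 3871) - 12546 = (449196 + 3871) - 12546 = 453067 - 12546 = 440521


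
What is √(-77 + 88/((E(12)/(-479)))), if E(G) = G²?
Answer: 11*I*√110/6 ≈ 19.228*I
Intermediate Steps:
√(-77 + 88/((E(12)/(-479)))) = √(-77 + 88/((12²/(-479)))) = √(-77 + 88/((144*(-1/479)))) = √(-77 + 88/(-144/479)) = √(-77 + 88*(-479/144)) = √(-77 - 5269/18) = √(-6655/18) = 11*I*√110/6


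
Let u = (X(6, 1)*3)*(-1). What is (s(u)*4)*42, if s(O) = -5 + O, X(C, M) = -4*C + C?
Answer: 8232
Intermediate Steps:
X(C, M) = -3*C
u = 54 (u = (-3*6*3)*(-1) = -18*3*(-1) = -54*(-1) = 54)
(s(u)*4)*42 = ((-5 + 54)*4)*42 = (49*4)*42 = 196*42 = 8232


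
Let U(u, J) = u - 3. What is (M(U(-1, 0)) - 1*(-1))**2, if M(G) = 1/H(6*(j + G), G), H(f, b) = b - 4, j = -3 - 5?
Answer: 49/64 ≈ 0.76563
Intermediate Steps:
j = -8
U(u, J) = -3 + u
H(f, b) = -4 + b
M(G) = 1/(-4 + G)
(M(U(-1, 0)) - 1*(-1))**2 = (1/(-4 + (-3 - 1)) - 1*(-1))**2 = (1/(-4 - 4) + 1)**2 = (1/(-8) + 1)**2 = (-1/8 + 1)**2 = (7/8)**2 = 49/64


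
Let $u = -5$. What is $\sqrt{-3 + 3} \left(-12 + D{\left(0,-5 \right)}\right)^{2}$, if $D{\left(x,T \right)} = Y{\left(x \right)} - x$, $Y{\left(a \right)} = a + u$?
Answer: $0$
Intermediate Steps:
$Y{\left(a \right)} = -5 + a$ ($Y{\left(a \right)} = a - 5 = -5 + a$)
$D{\left(x,T \right)} = -5$ ($D{\left(x,T \right)} = \left(-5 + x\right) - x = -5$)
$\sqrt{-3 + 3} \left(-12 + D{\left(0,-5 \right)}\right)^{2} = \sqrt{-3 + 3} \left(-12 - 5\right)^{2} = \sqrt{0} \left(-17\right)^{2} = 0 \cdot 289 = 0$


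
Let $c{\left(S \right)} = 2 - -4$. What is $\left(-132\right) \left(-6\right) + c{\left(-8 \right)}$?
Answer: $798$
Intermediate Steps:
$c{\left(S \right)} = 6$ ($c{\left(S \right)} = 2 + 4 = 6$)
$\left(-132\right) \left(-6\right) + c{\left(-8 \right)} = \left(-132\right) \left(-6\right) + 6 = 792 + 6 = 798$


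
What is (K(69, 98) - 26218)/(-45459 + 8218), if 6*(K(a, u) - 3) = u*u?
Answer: 73843/111723 ≈ 0.66095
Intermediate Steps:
K(a, u) = 3 + u²/6 (K(a, u) = 3 + (u*u)/6 = 3 + u²/6)
(K(69, 98) - 26218)/(-45459 + 8218) = ((3 + (⅙)*98²) - 26218)/(-45459 + 8218) = ((3 + (⅙)*9604) - 26218)/(-37241) = ((3 + 4802/3) - 26218)*(-1/37241) = (4811/3 - 26218)*(-1/37241) = -73843/3*(-1/37241) = 73843/111723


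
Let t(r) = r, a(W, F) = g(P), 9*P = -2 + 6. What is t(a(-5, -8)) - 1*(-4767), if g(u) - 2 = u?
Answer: 42925/9 ≈ 4769.4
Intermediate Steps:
P = 4/9 (P = (-2 + 6)/9 = (⅑)*4 = 4/9 ≈ 0.44444)
g(u) = 2 + u
a(W, F) = 22/9 (a(W, F) = 2 + 4/9 = 22/9)
t(a(-5, -8)) - 1*(-4767) = 22/9 - 1*(-4767) = 22/9 + 4767 = 42925/9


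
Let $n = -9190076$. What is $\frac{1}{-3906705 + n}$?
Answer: $- \frac{1}{13096781} \approx -7.6355 \cdot 10^{-8}$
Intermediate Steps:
$\frac{1}{-3906705 + n} = \frac{1}{-3906705 - 9190076} = \frac{1}{-13096781} = - \frac{1}{13096781}$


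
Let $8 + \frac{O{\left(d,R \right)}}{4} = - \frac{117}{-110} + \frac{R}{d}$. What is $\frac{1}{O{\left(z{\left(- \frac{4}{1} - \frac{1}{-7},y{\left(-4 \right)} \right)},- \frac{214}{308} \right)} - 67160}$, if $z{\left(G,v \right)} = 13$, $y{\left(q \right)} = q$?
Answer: $- \frac{5005}{336275736} \approx -1.4884 \cdot 10^{-5}$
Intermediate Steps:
$O{\left(d,R \right)} = - \frac{1526}{55} + \frac{4 R}{d}$ ($O{\left(d,R \right)} = -32 + 4 \left(- \frac{117}{-110} + \frac{R}{d}\right) = -32 + 4 \left(\left(-117\right) \left(- \frac{1}{110}\right) + \frac{R}{d}\right) = -32 + 4 \left(\frac{117}{110} + \frac{R}{d}\right) = -32 + \left(\frac{234}{55} + \frac{4 R}{d}\right) = - \frac{1526}{55} + \frac{4 R}{d}$)
$\frac{1}{O{\left(z{\left(- \frac{4}{1} - \frac{1}{-7},y{\left(-4 \right)} \right)},- \frac{214}{308} \right)} - 67160} = \frac{1}{\left(- \frac{1526}{55} + \frac{4 \left(- \frac{214}{308}\right)}{13}\right) - 67160} = \frac{1}{\left(- \frac{1526}{55} + 4 \left(- \frac{214}{308}\right) \frac{1}{13}\right) - 67160} = \frac{1}{\left(- \frac{1526}{55} + 4 \left(\left(-1\right) \frac{107}{154}\right) \frac{1}{13}\right) - 67160} = \frac{1}{\left(- \frac{1526}{55} + 4 \left(- \frac{107}{154}\right) \frac{1}{13}\right) - 67160} = \frac{1}{\left(- \frac{1526}{55} - \frac{214}{1001}\right) - 67160} = \frac{1}{- \frac{139936}{5005} - 67160} = \frac{1}{- \frac{336275736}{5005}} = - \frac{5005}{336275736}$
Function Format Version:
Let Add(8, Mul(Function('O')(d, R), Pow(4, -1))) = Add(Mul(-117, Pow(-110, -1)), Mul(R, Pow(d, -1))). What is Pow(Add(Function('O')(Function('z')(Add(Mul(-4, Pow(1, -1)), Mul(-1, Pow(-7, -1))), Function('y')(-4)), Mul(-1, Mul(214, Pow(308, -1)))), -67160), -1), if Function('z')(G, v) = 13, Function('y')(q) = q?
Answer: Rational(-5005, 336275736) ≈ -1.4884e-5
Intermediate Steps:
Function('O')(d, R) = Add(Rational(-1526, 55), Mul(4, R, Pow(d, -1))) (Function('O')(d, R) = Add(-32, Mul(4, Add(Mul(-117, Pow(-110, -1)), Mul(R, Pow(d, -1))))) = Add(-32, Mul(4, Add(Mul(-117, Rational(-1, 110)), Mul(R, Pow(d, -1))))) = Add(-32, Mul(4, Add(Rational(117, 110), Mul(R, Pow(d, -1))))) = Add(-32, Add(Rational(234, 55), Mul(4, R, Pow(d, -1)))) = Add(Rational(-1526, 55), Mul(4, R, Pow(d, -1))))
Pow(Add(Function('O')(Function('z')(Add(Mul(-4, Pow(1, -1)), Mul(-1, Pow(-7, -1))), Function('y')(-4)), Mul(-1, Mul(214, Pow(308, -1)))), -67160), -1) = Pow(Add(Add(Rational(-1526, 55), Mul(4, Mul(-1, Mul(214, Pow(308, -1))), Pow(13, -1))), -67160), -1) = Pow(Add(Add(Rational(-1526, 55), Mul(4, Mul(-1, Mul(214, Rational(1, 308))), Rational(1, 13))), -67160), -1) = Pow(Add(Add(Rational(-1526, 55), Mul(4, Mul(-1, Rational(107, 154)), Rational(1, 13))), -67160), -1) = Pow(Add(Add(Rational(-1526, 55), Mul(4, Rational(-107, 154), Rational(1, 13))), -67160), -1) = Pow(Add(Add(Rational(-1526, 55), Rational(-214, 1001)), -67160), -1) = Pow(Add(Rational(-139936, 5005), -67160), -1) = Pow(Rational(-336275736, 5005), -1) = Rational(-5005, 336275736)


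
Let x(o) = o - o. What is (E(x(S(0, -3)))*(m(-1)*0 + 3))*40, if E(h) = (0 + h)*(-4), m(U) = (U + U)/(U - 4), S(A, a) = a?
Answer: 0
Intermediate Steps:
x(o) = 0
m(U) = 2*U/(-4 + U) (m(U) = (2*U)/(-4 + U) = 2*U/(-4 + U))
E(h) = -4*h (E(h) = h*(-4) = -4*h)
(E(x(S(0, -3)))*(m(-1)*0 + 3))*40 = ((-4*0)*((2*(-1)/(-4 - 1))*0 + 3))*40 = (0*((2*(-1)/(-5))*0 + 3))*40 = (0*((2*(-1)*(-1/5))*0 + 3))*40 = (0*((2/5)*0 + 3))*40 = (0*(0 + 3))*40 = (0*3)*40 = 0*40 = 0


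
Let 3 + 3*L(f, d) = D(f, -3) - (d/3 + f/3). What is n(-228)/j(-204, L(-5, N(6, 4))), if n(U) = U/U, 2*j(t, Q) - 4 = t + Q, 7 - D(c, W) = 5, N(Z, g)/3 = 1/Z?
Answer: -12/1199 ≈ -0.010008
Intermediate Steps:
N(Z, g) = 3/Z
D(c, W) = 2 (D(c, W) = 7 - 1*5 = 7 - 5 = 2)
L(f, d) = -⅓ - d/9 - f/9 (L(f, d) = -1 + (2 - (d/3 + f/3))/3 = -1 + (2 + (-d/3 - f/3))/3 = -1 + (2 - d/3 - f/3)/3 = -1 + (⅔ - d/9 - f/9) = -⅓ - d/9 - f/9)
j(t, Q) = 2 + Q/2 + t/2 (j(t, Q) = 2 + (t + Q)/2 = 2 + (Q + t)/2 = 2 + (Q/2 + t/2) = 2 + Q/2 + t/2)
n(U) = 1
n(-228)/j(-204, L(-5, N(6, 4))) = 1/(2 + (-⅓ - 1/(3*6) - ⅑*(-5))/2 + (½)*(-204)) = 1/(2 + (-⅓ - 1/(3*6) + 5/9)/2 - 102) = 1/(2 + (-⅓ - ⅑*½ + 5/9)/2 - 102) = 1/(2 + (-⅓ - 1/18 + 5/9)/2 - 102) = 1/(2 + (½)*(⅙) - 102) = 1/(2 + 1/12 - 102) = 1/(-1199/12) = 1*(-12/1199) = -12/1199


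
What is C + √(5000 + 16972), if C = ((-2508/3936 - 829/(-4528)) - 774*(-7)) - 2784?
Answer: 488912527/185648 + 2*√5493 ≈ 2781.8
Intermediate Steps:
C = 488912527/185648 (C = ((-2508*1/3936 - 829*(-1/4528)) + 5418) - 2784 = ((-209/328 + 829/4528) + 5418) - 2784 = (-84305/185648 + 5418) - 2784 = 1005756559/185648 - 2784 = 488912527/185648 ≈ 2633.5)
C + √(5000 + 16972) = 488912527/185648 + √(5000 + 16972) = 488912527/185648 + √21972 = 488912527/185648 + 2*√5493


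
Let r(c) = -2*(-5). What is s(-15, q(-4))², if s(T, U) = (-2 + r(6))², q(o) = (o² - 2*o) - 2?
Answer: 4096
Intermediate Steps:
r(c) = 10
q(o) = -2 + o² - 2*o
s(T, U) = 64 (s(T, U) = (-2 + 10)² = 8² = 64)
s(-15, q(-4))² = 64² = 4096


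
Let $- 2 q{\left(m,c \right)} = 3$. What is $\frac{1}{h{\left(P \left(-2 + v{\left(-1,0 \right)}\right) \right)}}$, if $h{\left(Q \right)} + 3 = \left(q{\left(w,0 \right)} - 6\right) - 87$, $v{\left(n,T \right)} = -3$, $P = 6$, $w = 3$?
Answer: $- \frac{2}{195} \approx -0.010256$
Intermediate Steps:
$q{\left(m,c \right)} = - \frac{3}{2}$ ($q{\left(m,c \right)} = \left(- \frac{1}{2}\right) 3 = - \frac{3}{2}$)
$h{\left(Q \right)} = - \frac{195}{2}$ ($h{\left(Q \right)} = -3 - \frac{189}{2} = - \frac{195}{2}$)
$\frac{1}{h{\left(P \left(-2 + v{\left(-1,0 \right)}\right) \right)}} = \frac{1}{- \frac{195}{2}} = - \frac{2}{195}$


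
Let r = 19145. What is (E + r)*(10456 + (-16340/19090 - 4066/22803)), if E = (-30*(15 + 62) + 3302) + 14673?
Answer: 15842530544942960/43530927 ≈ 3.6394e+8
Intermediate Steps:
E = 15665 (E = (-30*77 + 3302) + 14673 = (-2310 + 3302) + 14673 = 992 + 14673 = 15665)
(E + r)*(10456 + (-16340/19090 - 4066/22803)) = (15665 + 19145)*(10456 + (-16340/19090 - 4066/22803)) = 34810*(10456 + (-16340*1/19090 - 4066*1/22803)) = 34810*(10456 + (-1634/1909 - 4066/22803)) = 34810*(10456 - 45022096/43530927) = 34810*(455114350616/43530927) = 15842530544942960/43530927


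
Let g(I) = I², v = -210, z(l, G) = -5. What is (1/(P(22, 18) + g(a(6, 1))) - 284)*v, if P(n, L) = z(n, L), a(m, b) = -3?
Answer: 119175/2 ≈ 59588.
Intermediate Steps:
P(n, L) = -5
(1/(P(22, 18) + g(a(6, 1))) - 284)*v = (1/(-5 + (-3)²) - 284)*(-210) = (1/(-5 + 9) - 284)*(-210) = (1/4 - 284)*(-210) = (¼ - 284)*(-210) = -1135/4*(-210) = 119175/2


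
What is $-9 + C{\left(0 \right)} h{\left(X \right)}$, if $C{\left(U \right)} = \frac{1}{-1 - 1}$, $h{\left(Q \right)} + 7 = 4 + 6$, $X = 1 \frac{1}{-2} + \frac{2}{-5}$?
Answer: $- \frac{21}{2} \approx -10.5$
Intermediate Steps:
$X = - \frac{9}{10}$ ($X = 1 \left(- \frac{1}{2}\right) + 2 \left(- \frac{1}{5}\right) = - \frac{1}{2} - \frac{2}{5} = - \frac{9}{10} \approx -0.9$)
$h{\left(Q \right)} = 3$ ($h{\left(Q \right)} = -7 + \left(4 + 6\right) = -7 + 10 = 3$)
$C{\left(U \right)} = - \frac{1}{2}$ ($C{\left(U \right)} = \frac{1}{-2} = - \frac{1}{2}$)
$-9 + C{\left(0 \right)} h{\left(X \right)} = -9 - \frac{3}{2} = - \frac{21}{2}$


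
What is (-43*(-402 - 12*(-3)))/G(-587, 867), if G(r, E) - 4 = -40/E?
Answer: 6822423/1714 ≈ 3980.4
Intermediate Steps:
G(r, E) = 4 - 40/E
(-43*(-402 - 12*(-3)))/G(-587, 867) = (-43*(-402 - 12*(-3)))/(4 - 40/867) = (-43*(-402 + 36))/(4 - 40*1/867) = (-43*(-366))/(4 - 40/867) = 15738/(3428/867) = 15738*(867/3428) = 6822423/1714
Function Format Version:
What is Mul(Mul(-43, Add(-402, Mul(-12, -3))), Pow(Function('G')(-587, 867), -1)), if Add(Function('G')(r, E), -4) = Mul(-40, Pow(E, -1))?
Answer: Rational(6822423, 1714) ≈ 3980.4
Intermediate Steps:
Function('G')(r, E) = Add(4, Mul(-40, Pow(E, -1)))
Mul(Mul(-43, Add(-402, Mul(-12, -3))), Pow(Function('G')(-587, 867), -1)) = Mul(Mul(-43, Add(-402, Mul(-12, -3))), Pow(Add(4, Mul(-40, Pow(867, -1))), -1)) = Mul(Mul(-43, Add(-402, 36)), Pow(Add(4, Mul(-40, Rational(1, 867))), -1)) = Mul(Mul(-43, -366), Pow(Add(4, Rational(-40, 867)), -1)) = Mul(15738, Pow(Rational(3428, 867), -1)) = Mul(15738, Rational(867, 3428)) = Rational(6822423, 1714)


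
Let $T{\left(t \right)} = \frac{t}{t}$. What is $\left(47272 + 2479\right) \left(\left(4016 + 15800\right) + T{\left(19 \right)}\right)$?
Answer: $985915567$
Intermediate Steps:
$T{\left(t \right)} = 1$
$\left(47272 + 2479\right) \left(\left(4016 + 15800\right) + T{\left(19 \right)}\right) = \left(47272 + 2479\right) \left(\left(4016 + 15800\right) + 1\right) = 49751 \left(19816 + 1\right) = 49751 \cdot 19817 = 985915567$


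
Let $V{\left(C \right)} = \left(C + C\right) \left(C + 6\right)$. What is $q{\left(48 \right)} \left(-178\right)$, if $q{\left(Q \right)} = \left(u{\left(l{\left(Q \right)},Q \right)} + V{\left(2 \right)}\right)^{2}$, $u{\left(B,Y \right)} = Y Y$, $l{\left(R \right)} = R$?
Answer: $-971327488$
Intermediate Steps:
$V{\left(C \right)} = 2 C \left(6 + C\right)$
$u{\left(B,Y \right)} = Y^{2}$
$q{\left(Q \right)} = \left(32 + Q^{2}\right)^{2}$ ($q{\left(Q \right)} = \left(Q^{2} + 2 \cdot 2 \left(6 + 2\right)\right)^{2} = \left(Q^{2} + 2 \cdot 2 \cdot 8\right)^{2} = \left(Q^{2} + 32\right)^{2} = \left(32 + Q^{2}\right)^{2}$)
$q{\left(48 \right)} \left(-178\right) = \left(32 + 48^{2}\right)^{2} \left(-178\right) = \left(32 + 2304\right)^{2} \left(-178\right) = 2336^{2} \left(-178\right) = 5456896 \left(-178\right) = -971327488$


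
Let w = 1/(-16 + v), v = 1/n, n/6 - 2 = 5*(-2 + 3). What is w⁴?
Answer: 3111696/202716958081 ≈ 1.5350e-5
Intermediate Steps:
n = 42 (n = 12 + 6*(5*(-2 + 3)) = 12 + 6*(5*1) = 12 + 6*5 = 12 + 30 = 42)
v = 1/42 ≈ 0.023810
w = -42/671 (w = 1/(-16 + 1/42) = 1/(-671/42) = -42/671 ≈ -0.062593)
w⁴ = (-42/671)⁴ = 3111696/202716958081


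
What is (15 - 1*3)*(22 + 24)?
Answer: 552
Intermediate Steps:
(15 - 1*3)*(22 + 24) = (15 - 3)*46 = 12*46 = 552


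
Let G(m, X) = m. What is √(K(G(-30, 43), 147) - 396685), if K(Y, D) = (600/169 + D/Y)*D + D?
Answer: I*√6704845270/130 ≈ 629.87*I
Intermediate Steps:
K(Y, D) = D + D*(600/169 + D/Y) (K(Y, D) = (600*(1/169) + D/Y)*D + D = (600/169 + D/Y)*D + D = D*(600/169 + D/Y) + D = D + D*(600/169 + D/Y))
√(K(G(-30, 43), 147) - 396685) = √(((769/169)*147 + 147²/(-30)) - 396685) = √((113043/169 + 21609*(-1/30)) - 396685) = √((113043/169 - 7203/10) - 396685) = √(-86877/1690 - 396685) = √(-670484527/1690) = I*√6704845270/130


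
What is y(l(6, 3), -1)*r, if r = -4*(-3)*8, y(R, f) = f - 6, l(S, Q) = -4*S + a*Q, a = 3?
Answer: -672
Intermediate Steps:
l(S, Q) = -4*S + 3*Q
y(R, f) = -6 + f
r = 96 (r = 12*8 = 96)
y(l(6, 3), -1)*r = (-6 - 1)*96 = -7*96 = -672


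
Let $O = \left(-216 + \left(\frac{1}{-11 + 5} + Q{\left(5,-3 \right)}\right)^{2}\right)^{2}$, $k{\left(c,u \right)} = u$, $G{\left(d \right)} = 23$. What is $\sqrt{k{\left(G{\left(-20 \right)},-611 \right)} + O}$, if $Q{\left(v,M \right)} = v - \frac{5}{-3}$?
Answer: $\frac{\sqrt{473249}}{4} \approx 171.98$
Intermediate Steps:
$Q{\left(v,M \right)} = \frac{5}{3} + v$ ($Q{\left(v,M \right)} = v - - \frac{5}{3} = v + \frac{5}{3} = \frac{5}{3} + v$)
$O = \frac{483025}{16}$ ($O = \left(-216 + \left(\frac{1}{-11 + 5} + \left(\frac{5}{3} + 5\right)\right)^{2}\right)^{2} = \left(-216 + \left(\frac{1}{-6} + \frac{20}{3}\right)^{2}\right)^{2} = \left(-216 + \left(- \frac{1}{6} + \frac{20}{3}\right)^{2}\right)^{2} = \left(-216 + \left(\frac{13}{2}\right)^{2}\right)^{2} = \left(-216 + \frac{169}{4}\right)^{2} = \left(- \frac{695}{4}\right)^{2} = \frac{483025}{16} \approx 30189.0$)
$\sqrt{k{\left(G{\left(-20 \right)},-611 \right)} + O} = \sqrt{-611 + \frac{483025}{16}} = \sqrt{\frac{473249}{16}} = \frac{\sqrt{473249}}{4}$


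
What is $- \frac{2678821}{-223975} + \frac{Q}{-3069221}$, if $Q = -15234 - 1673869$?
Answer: $\frac{8600210512866}{687428773475} \approx 12.511$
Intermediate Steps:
$Q = -1689103$
$- \frac{2678821}{-223975} + \frac{Q}{-3069221} = - \frac{2678821}{-223975} - \frac{1689103}{-3069221} = \left(-2678821\right) \left(- \frac{1}{223975}\right) - - \frac{1689103}{3069221} = \frac{2678821}{223975} + \frac{1689103}{3069221} = \frac{8600210512866}{687428773475}$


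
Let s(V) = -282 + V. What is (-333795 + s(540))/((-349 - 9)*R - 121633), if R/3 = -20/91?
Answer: 30351867/11047123 ≈ 2.7475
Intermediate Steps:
R = -60/91 (R = 3*(-20/91) = -60/91 ≈ -0.65934)
(-333795 + s(540))/((-349 - 9)*R - 121633) = (-333795 + (-282 + 540))/((-349 - 9)*(-60/91) - 121633) = (-333795 + 258)/(-358*(-60/91) - 121633) = -333537/(21480/91 - 121633) = -333537/(-11047123/91) = -333537*(-91/11047123) = 30351867/11047123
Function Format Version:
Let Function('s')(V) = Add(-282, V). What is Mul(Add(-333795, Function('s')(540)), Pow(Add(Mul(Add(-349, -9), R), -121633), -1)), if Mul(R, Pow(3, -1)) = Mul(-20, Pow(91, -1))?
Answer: Rational(30351867, 11047123) ≈ 2.7475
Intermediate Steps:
R = Rational(-60, 91) (R = Mul(3, Mul(-20, Pow(91, -1))) = Mul(3, Mul(-20, Rational(1, 91))) = Mul(3, Rational(-20, 91)) = Rational(-60, 91) ≈ -0.65934)
Mul(Add(-333795, Function('s')(540)), Pow(Add(Mul(Add(-349, -9), R), -121633), -1)) = Mul(Add(-333795, Add(-282, 540)), Pow(Add(Mul(Add(-349, -9), Rational(-60, 91)), -121633), -1)) = Mul(Add(-333795, 258), Pow(Add(Mul(-358, Rational(-60, 91)), -121633), -1)) = Mul(-333537, Pow(Add(Rational(21480, 91), -121633), -1)) = Mul(-333537, Pow(Rational(-11047123, 91), -1)) = Mul(-333537, Rational(-91, 11047123)) = Rational(30351867, 11047123)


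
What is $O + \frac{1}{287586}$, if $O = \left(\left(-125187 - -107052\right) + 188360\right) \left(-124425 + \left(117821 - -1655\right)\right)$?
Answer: $- \frac{242274963580649}{287586} \approx -8.4244 \cdot 10^{8}$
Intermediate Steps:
$O = -842443525$ ($O = \left(\left(-125187 + 107052\right) + 188360\right) \left(-124425 + \left(117821 + 1655\right)\right) = \left(-18135 + 188360\right) \left(-124425 + 119476\right) = 170225 \left(-4949\right) = -842443525$)
$O + \frac{1}{287586} = -842443525 + \frac{1}{287586} = - \frac{242274963580649}{287586}$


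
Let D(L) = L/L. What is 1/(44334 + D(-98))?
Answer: 1/44335 ≈ 2.2556e-5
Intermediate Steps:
D(L) = 1
1/(44334 + D(-98)) = 1/(44334 + 1) = 1/44335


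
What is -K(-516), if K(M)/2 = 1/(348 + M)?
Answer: 1/84 ≈ 0.011905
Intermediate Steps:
K(M) = 2/(348 + M)
-K(-516) = -2/(348 - 516) = -2/(-168) = -2*(-1)/168 = -1*(-1/84) = 1/84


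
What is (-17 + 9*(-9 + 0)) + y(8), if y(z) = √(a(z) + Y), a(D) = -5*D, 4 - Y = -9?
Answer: -98 + 3*I*√3 ≈ -98.0 + 5.1962*I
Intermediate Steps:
Y = 13 (Y = 4 - 1*(-9) = 4 + 9 = 13)
y(z) = √(13 - 5*z) (y(z) = √(-5*z + 13) = √(13 - 5*z))
(-17 + 9*(-9 + 0)) + y(8) = (-17 + 9*(-9 + 0)) + √(13 - 5*8) = (-17 + 9*(-9)) + √(13 - 40) = (-17 - 81) + √(-27) = -98 + 3*I*√3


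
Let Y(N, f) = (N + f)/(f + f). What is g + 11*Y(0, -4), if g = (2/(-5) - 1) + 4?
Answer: 81/10 ≈ 8.1000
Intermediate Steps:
g = 13/5 (g = (2*(-⅕) - 1) + 4 = (-⅖ - 1) + 4 = -7/5 + 4 = 13/5 ≈ 2.6000)
Y(N, f) = (N + f)/(2*f) (Y(N, f) = (N + f)/((2*f)) = (N + f)*(1/(2*f)) = (N + f)/(2*f))
g + 11*Y(0, -4) = 13/5 + 11*((½)*(0 - 4)/(-4)) = 13/5 + 11*((½)*(-¼)*(-4)) = 13/5 + 11*(½) = 13/5 + 11/2 = 81/10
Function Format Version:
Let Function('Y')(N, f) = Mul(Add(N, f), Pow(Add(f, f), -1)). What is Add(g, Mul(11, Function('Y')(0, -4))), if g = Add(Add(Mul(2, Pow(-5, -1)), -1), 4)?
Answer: Rational(81, 10) ≈ 8.1000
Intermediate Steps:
g = Rational(13, 5) (g = Add(Add(Mul(2, Rational(-1, 5)), -1), 4) = Add(Add(Rational(-2, 5), -1), 4) = Add(Rational(-7, 5), 4) = Rational(13, 5) ≈ 2.6000)
Function('Y')(N, f) = Mul(Rational(1, 2), Pow(f, -1), Add(N, f)) (Function('Y')(N, f) = Mul(Add(N, f), Pow(Mul(2, f), -1)) = Mul(Add(N, f), Mul(Rational(1, 2), Pow(f, -1))) = Mul(Rational(1, 2), Pow(f, -1), Add(N, f)))
Add(g, Mul(11, Function('Y')(0, -4))) = Add(Rational(13, 5), Mul(11, Mul(Rational(1, 2), Pow(-4, -1), Add(0, -4)))) = Add(Rational(13, 5), Mul(11, Mul(Rational(1, 2), Rational(-1, 4), -4))) = Add(Rational(13, 5), Mul(11, Rational(1, 2))) = Add(Rational(13, 5), Rational(11, 2)) = Rational(81, 10)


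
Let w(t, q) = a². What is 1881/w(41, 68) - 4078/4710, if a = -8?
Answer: 4299259/150720 ≈ 28.525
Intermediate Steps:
w(t, q) = 64 (w(t, q) = (-8)² = 64)
1881/w(41, 68) - 4078/4710 = 1881/64 - 4078/4710 = 1881*(1/64) - 4078*1/4710 = 1881/64 - 2039/2355 = 4299259/150720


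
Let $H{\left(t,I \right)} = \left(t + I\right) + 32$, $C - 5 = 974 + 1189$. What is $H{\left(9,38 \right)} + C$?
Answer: $2247$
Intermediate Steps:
$C = 2168$ ($C = 5 + \left(974 + 1189\right) = 5 + 2163 = 2168$)
$H{\left(t,I \right)} = 32 + I + t$ ($H{\left(t,I \right)} = \left(I + t\right) + 32 = 32 + I + t$)
$H{\left(9,38 \right)} + C = \left(32 + 38 + 9\right) + 2168 = 79 + 2168 = 2247$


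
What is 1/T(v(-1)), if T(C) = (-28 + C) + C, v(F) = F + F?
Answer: -1/32 ≈ -0.031250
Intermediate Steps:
v(F) = 2*F
T(C) = -28 + 2*C
1/T(v(-1)) = 1/(-28 + 2*(2*(-1))) = 1/(-28 + 2*(-2)) = 1/(-28 - 4) = 1/(-32) = -1/32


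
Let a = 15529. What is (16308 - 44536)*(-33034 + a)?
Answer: 494131140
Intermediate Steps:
(16308 - 44536)*(-33034 + a) = (16308 - 44536)*(-33034 + 15529) = -28228*(-17505) = 494131140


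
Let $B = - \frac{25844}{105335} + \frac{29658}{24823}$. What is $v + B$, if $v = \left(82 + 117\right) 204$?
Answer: $\frac{106150090199998}{2614730705} \approx 40597.0$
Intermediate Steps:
$v = 40596$ ($v = 199 \cdot 204 = 40596$)
$B = \frac{2482499818}{2614730705}$ ($B = \left(-25844\right) \frac{1}{105335} + 29658 \cdot \frac{1}{24823} = - \frac{25844}{105335} + \frac{29658}{24823} = \frac{2482499818}{2614730705} \approx 0.94943$)
$v + B = 40596 + \frac{2482499818}{2614730705} = \frac{106150090199998}{2614730705}$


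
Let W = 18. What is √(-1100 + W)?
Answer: I*√1082 ≈ 32.894*I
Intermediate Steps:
√(-1100 + W) = √(-1100 + 18) = √(-1082) = I*√1082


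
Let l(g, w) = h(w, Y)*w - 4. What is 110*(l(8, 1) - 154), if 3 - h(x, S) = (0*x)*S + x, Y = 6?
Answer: -17160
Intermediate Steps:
h(x, S) = 3 - x (h(x, S) = 3 - ((0*x)*S + x) = 3 - (0*S + x) = 3 - (0 + x) = 3 - x)
l(g, w) = -4 + w*(3 - w) (l(g, w) = (3 - w)*w - 4 = w*(3 - w) - 4 = -4 + w*(3 - w))
110*(l(8, 1) - 154) = 110*((-4 - 1*1*(-3 + 1)) - 154) = 110*((-4 - 1*1*(-2)) - 154) = 110*((-4 + 2) - 154) = 110*(-2 - 154) = 110*(-156) = -17160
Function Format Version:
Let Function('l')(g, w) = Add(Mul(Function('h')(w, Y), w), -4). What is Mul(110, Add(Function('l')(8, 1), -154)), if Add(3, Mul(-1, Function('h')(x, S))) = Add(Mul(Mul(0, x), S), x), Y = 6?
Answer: -17160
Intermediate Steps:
Function('h')(x, S) = Add(3, Mul(-1, x)) (Function('h')(x, S) = Add(3, Mul(-1, Add(Mul(Mul(0, x), S), x))) = Add(3, Mul(-1, Add(Mul(0, S), x))) = Add(3, Mul(-1, Add(0, x))) = Add(3, Mul(-1, x)))
Function('l')(g, w) = Add(-4, Mul(w, Add(3, Mul(-1, w)))) (Function('l')(g, w) = Add(Mul(Add(3, Mul(-1, w)), w), -4) = Add(Mul(w, Add(3, Mul(-1, w))), -4) = Add(-4, Mul(w, Add(3, Mul(-1, w)))))
Mul(110, Add(Function('l')(8, 1), -154)) = Mul(110, Add(Add(-4, Mul(-1, 1, Add(-3, 1))), -154)) = Mul(110, Add(Add(-4, Mul(-1, 1, -2)), -154)) = Mul(110, Add(Add(-4, 2), -154)) = Mul(110, Add(-2, -154)) = Mul(110, -156) = -17160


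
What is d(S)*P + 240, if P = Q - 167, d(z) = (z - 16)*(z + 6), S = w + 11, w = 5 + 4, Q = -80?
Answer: -25448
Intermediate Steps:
w = 9
S = 20 (S = 9 + 11 = 20)
d(z) = (-16 + z)*(6 + z)
P = -247 (P = -80 - 167 = -247)
d(S)*P + 240 = (-96 + 20² - 10*20)*(-247) + 240 = (-96 + 400 - 200)*(-247) + 240 = 104*(-247) + 240 = -25688 + 240 = -25448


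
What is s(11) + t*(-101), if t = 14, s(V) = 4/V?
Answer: -15550/11 ≈ -1413.6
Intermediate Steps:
s(11) + t*(-101) = 4/11 + 14*(-101) = 4*(1/11) - 1414 = 4/11 - 1414 = -15550/11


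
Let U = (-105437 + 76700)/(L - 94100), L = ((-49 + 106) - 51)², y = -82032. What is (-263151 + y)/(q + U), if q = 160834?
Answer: -32469293712/15128718113 ≈ -2.1462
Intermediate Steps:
L = 36 (L = (57 - 51)² = 6² = 36)
U = 28737/94064 (U = (-105437 + 76700)/(36 - 94100) = -28737/(-94064) = -28737*(-1/94064) = 28737/94064 ≈ 0.30550)
(-263151 + y)/(q + U) = (-263151 - 82032)/(160834 + 28737/94064) = -345183/15128718113/94064 = -345183*94064/15128718113 = -32469293712/15128718113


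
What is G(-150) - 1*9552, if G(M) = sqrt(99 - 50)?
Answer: -9545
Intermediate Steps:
G(M) = 7 (G(M) = sqrt(49) = 7)
G(-150) - 1*9552 = 7 - 1*9552 = 7 - 9552 = -9545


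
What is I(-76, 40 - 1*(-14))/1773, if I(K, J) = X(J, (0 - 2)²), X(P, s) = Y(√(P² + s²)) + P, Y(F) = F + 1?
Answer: 55/1773 + 2*√733/1773 ≈ 0.061561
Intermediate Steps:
Y(F) = 1 + F
X(P, s) = 1 + P + √(P² + s²) (X(P, s) = (1 + √(P² + s²)) + P = 1 + P + √(P² + s²))
I(K, J) = 1 + J + √(16 + J²) (I(K, J) = 1 + J + √(J² + ((0 - 2)²)²) = 1 + J + √(J² + ((-2)²)²) = 1 + J + √(J² + 4²) = 1 + J + √(J² + 16) = 1 + J + √(16 + J²))
I(-76, 40 - 1*(-14))/1773 = (1 + (40 - 1*(-14)) + √(16 + (40 - 1*(-14))²))/1773 = (1 + (40 + 14) + √(16 + (40 + 14)²))*(1/1773) = (1 + 54 + √(16 + 54²))*(1/1773) = (1 + 54 + √(16 + 2916))*(1/1773) = (1 + 54 + √2932)*(1/1773) = (1 + 54 + 2*√733)*(1/1773) = (55 + 2*√733)*(1/1773) = 55/1773 + 2*√733/1773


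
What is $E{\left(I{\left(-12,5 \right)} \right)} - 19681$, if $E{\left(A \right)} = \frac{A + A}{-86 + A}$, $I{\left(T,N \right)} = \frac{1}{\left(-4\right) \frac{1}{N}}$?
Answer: $- \frac{6868659}{349} \approx -19681.0$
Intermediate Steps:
$I{\left(T,N \right)} = - \frac{N}{4}$
$E{\left(A \right)} = \frac{2 A}{-86 + A}$
$E{\left(I{\left(-12,5 \right)} \right)} - 19681 = \frac{2 \left(\left(- \frac{1}{4}\right) 5\right)}{-86 - \frac{5}{4}} - 19681 = 2 \left(- \frac{5}{4}\right) \frac{1}{-86 - \frac{5}{4}} - 19681 = 2 \left(- \frac{5}{4}\right) \frac{1}{- \frac{349}{4}} - 19681 = 2 \left(- \frac{5}{4}\right) \left(- \frac{4}{349}\right) - 19681 = \frac{10}{349} - 19681 = - \frac{6868659}{349}$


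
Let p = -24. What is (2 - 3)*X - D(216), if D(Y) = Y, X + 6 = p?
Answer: -186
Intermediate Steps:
X = -30 (X = -6 - 24 = -30)
(2 - 3)*X - D(216) = (2 - 3)*(-30) - 1*216 = -1*(-30) - 216 = 30 - 216 = -186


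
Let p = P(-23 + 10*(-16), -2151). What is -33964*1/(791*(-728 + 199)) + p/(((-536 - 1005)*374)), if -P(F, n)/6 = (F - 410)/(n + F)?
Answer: 47296712031/582680013674 ≈ 0.081171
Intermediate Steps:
P(F, n) = -6*(-410 + F)/(F + n) (P(F, n) = -6*(F - 410)/(n + F) = -6*(-410 + F)/(F + n))
p = -593/389 (p = 6*(410 - (-23 + 10*(-16)))/((-23 + 10*(-16)) - 2151) = 6*(410 - (-23 - 160))/((-23 - 160) - 2151) = 6*(410 - 1*(-183))/(-183 - 2151) = 6*(410 + 183)/(-2334) = 6*(-1/2334)*593 = -593/389 ≈ -1.5244)
-33964*1/(791*(-728 + 199)) + p/(((-536 - 1005)*374)) = -33964*1/(791*(-728 + 199)) - 593*1/(374*(-536 - 1005))/389 = -33964/((-529*791)) - 593/(389*((-1541*374))) = -33964/(-418439) - 593/389/(-576334) = -33964*(-1/418439) - 593/389*(-1/576334) = 4852/59777 + 593/224193926 = 47296712031/582680013674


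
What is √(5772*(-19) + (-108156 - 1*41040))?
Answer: 4*I*√16179 ≈ 508.79*I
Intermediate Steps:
√(5772*(-19) + (-108156 - 1*41040)) = √(-109668 + (-108156 - 41040)) = √(-109668 - 149196) = √(-258864) = 4*I*√16179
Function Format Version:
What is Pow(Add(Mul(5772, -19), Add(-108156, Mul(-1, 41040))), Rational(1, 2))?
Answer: Mul(4, I, Pow(16179, Rational(1, 2))) ≈ Mul(508.79, I)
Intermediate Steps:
Pow(Add(Mul(5772, -19), Add(-108156, Mul(-1, 41040))), Rational(1, 2)) = Pow(Add(-109668, Add(-108156, -41040)), Rational(1, 2)) = Pow(Add(-109668, -149196), Rational(1, 2)) = Pow(-258864, Rational(1, 2)) = Mul(4, I, Pow(16179, Rational(1, 2)))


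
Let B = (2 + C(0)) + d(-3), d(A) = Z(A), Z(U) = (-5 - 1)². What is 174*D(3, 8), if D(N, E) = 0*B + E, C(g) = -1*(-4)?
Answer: 1392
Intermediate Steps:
C(g) = 4
Z(U) = 36 (Z(U) = (-6)² = 36)
d(A) = 36
B = 42 (B = (2 + 4) + 36 = 6 + 36 = 42)
D(N, E) = E (D(N, E) = 0*42 + E = 0 + E = E)
174*D(3, 8) = 174*8 = 1392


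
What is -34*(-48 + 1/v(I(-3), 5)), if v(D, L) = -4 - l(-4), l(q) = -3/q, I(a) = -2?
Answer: 31144/19 ≈ 1639.2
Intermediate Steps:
v(D, L) = -19/4 (v(D, L) = -4 - (-3)/(-4) = -4 - (-3)*(-1)/4 = -4 - 1*¾ = -4 - ¾ = -19/4)
-34*(-48 + 1/v(I(-3), 5)) = -34*(-48 + 1/(-19/4)) = -34*(-48 - 4/19) = -34*(-916/19) = 31144/19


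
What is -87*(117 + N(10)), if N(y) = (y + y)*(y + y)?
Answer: -44979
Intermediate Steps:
N(y) = 4*y² (N(y) = (2*y)*(2*y) = 4*y²)
-87*(117 + N(10)) = -87*(117 + 4*10²) = -87*(117 + 4*100) = -87*(117 + 400) = -87*517 = -44979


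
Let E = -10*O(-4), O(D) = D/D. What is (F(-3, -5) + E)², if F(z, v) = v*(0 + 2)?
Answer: 400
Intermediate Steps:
F(z, v) = 2*v (F(z, v) = v*2 = 2*v)
O(D) = 1
E = -10 (E = -10*1 = -10)
(F(-3, -5) + E)² = (2*(-5) - 10)² = (-10 - 10)² = (-20)² = 400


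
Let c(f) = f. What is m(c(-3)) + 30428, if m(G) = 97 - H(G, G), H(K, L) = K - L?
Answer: 30525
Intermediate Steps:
m(G) = 97 (m(G) = 97 - (G - G) = 97 - 1*0 = 97 + 0 = 97)
m(c(-3)) + 30428 = 97 + 30428 = 30525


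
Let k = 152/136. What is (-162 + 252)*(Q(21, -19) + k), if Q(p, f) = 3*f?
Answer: -85500/17 ≈ -5029.4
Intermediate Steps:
k = 19/17 (k = 152*(1/136) = 19/17 ≈ 1.1176)
(-162 + 252)*(Q(21, -19) + k) = (-162 + 252)*(3*(-19) + 19/17) = 90*(-57 + 19/17) = 90*(-950/17) = -85500/17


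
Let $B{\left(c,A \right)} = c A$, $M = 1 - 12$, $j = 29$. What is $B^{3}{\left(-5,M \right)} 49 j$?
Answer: $236418875$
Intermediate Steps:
$M = -11$ ($M = 1 - 12 = -11$)
$B{\left(c,A \right)} = A c$
$B^{3}{\left(-5,M \right)} 49 j = \left(\left(-11\right) \left(-5\right)\right)^{3} \cdot 49 \cdot 29 = 55^{3} \cdot 49 \cdot 29 = 166375 \cdot 49 \cdot 29 = 8152375 \cdot 29 = 236418875$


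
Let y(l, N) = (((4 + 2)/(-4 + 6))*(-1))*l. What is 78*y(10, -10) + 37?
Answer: -2303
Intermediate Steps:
y(l, N) = -3*l (y(l, N) = ((6/2)*(-1))*l = ((6*(½))*(-1))*l = (3*(-1))*l = -3*l)
78*y(10, -10) + 37 = 78*(-3*10) + 37 = 78*(-30) + 37 = -2340 + 37 = -2303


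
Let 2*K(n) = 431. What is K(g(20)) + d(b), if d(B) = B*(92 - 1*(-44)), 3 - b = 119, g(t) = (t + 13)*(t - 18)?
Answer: -31121/2 ≈ -15561.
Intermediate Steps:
g(t) = (-18 + t)*(13 + t) (g(t) = (13 + t)*(-18 + t) = (-18 + t)*(13 + t))
K(n) = 431/2 (K(n) = (½)*431 = 431/2)
b = -116 (b = 3 - 1*119 = 3 - 119 = -116)
d(B) = 136*B (d(B) = B*(92 + 44) = B*136 = 136*B)
K(g(20)) + d(b) = 431/2 + 136*(-116) = 431/2 - 15776 = -31121/2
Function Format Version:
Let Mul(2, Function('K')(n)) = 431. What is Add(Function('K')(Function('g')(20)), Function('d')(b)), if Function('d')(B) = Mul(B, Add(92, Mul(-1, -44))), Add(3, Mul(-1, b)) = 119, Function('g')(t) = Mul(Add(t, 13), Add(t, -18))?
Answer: Rational(-31121, 2) ≈ -15561.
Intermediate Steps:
Function('g')(t) = Mul(Add(-18, t), Add(13, t)) (Function('g')(t) = Mul(Add(13, t), Add(-18, t)) = Mul(Add(-18, t), Add(13, t)))
Function('K')(n) = Rational(431, 2) (Function('K')(n) = Mul(Rational(1, 2), 431) = Rational(431, 2))
b = -116 (b = Add(3, Mul(-1, 119)) = Add(3, -119) = -116)
Function('d')(B) = Mul(136, B) (Function('d')(B) = Mul(B, Add(92, 44)) = Mul(B, 136) = Mul(136, B))
Add(Function('K')(Function('g')(20)), Function('d')(b)) = Add(Rational(431, 2), Mul(136, -116)) = Add(Rational(431, 2), -15776) = Rational(-31121, 2)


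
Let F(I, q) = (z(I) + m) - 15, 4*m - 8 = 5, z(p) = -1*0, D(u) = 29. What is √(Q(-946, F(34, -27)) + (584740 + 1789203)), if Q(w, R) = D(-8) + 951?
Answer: √2374923 ≈ 1541.1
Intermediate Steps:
z(p) = 0
m = 13/4 (m = 2 + (¼)*5 = 2 + 5/4 = 13/4 ≈ 3.2500)
F(I, q) = -47/4 (F(I, q) = (0 + 13/4) - 15 = 13/4 - 15 = -47/4)
Q(w, R) = 980 (Q(w, R) = 29 + 951 = 980)
√(Q(-946, F(34, -27)) + (584740 + 1789203)) = √(980 + (584740 + 1789203)) = √(980 + 2373943) = √2374923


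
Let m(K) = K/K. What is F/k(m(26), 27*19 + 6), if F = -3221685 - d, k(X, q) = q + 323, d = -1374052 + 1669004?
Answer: -3516637/842 ≈ -4176.5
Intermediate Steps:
d = 294952
m(K) = 1
k(X, q) = 323 + q
F = -3516637 (F = -3221685 - 1*294952 = -3221685 - 294952 = -3516637)
F/k(m(26), 27*19 + 6) = -3516637/(323 + (27*19 + 6)) = -3516637/(323 + (513 + 6)) = -3516637/(323 + 519) = -3516637/842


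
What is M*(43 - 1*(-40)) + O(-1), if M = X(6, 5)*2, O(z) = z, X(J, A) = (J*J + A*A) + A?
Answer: 10955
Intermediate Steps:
X(J, A) = A + A**2 + J**2 (X(J, A) = (J**2 + A**2) + A = (A**2 + J**2) + A = A + A**2 + J**2)
M = 132 (M = (5 + 5**2 + 6**2)*2 = (5 + 25 + 36)*2 = 66*2 = 132)
M*(43 - 1*(-40)) + O(-1) = 132*(43 - 1*(-40)) - 1 = 132*(43 + 40) - 1 = 132*83 - 1 = 10956 - 1 = 10955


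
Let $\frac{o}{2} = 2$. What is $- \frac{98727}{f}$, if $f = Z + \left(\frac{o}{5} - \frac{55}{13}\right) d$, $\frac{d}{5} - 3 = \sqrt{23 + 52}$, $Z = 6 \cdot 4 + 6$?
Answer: $- \frac{119360943}{1217278} + \frac{477015955 \sqrt{3}}{1217278} \approx 580.68$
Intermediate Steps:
$o = 4$ ($o = 2 \cdot 2 = 4$)
$Z = 30$ ($Z = 24 + 6 = 30$)
$d = 15 + 25 \sqrt{3}$ ($d = 15 + 5 \sqrt{23 + 52} = 15 + 5 \sqrt{75} = 15 + 5 \cdot 5 \sqrt{3} = 15 + 25 \sqrt{3} \approx 58.301$)
$f = - \frac{279}{13} - \frac{1115 \sqrt{3}}{13}$ ($f = 30 + \left(\frac{4}{5} - \frac{55}{13}\right) \left(15 + 25 \sqrt{3}\right) = 30 - \frac{223 \left(15 + 25 \sqrt{3}\right)}{65} = 30 - \left(\frac{669}{13} + \frac{1115 \sqrt{3}}{13}\right) = - \frac{279}{13} - \frac{1115 \sqrt{3}}{13} \approx -170.02$)
$- \frac{98727}{f} = - \frac{98727}{- \frac{279}{13} - \frac{1115 \sqrt{3}}{13}}$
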